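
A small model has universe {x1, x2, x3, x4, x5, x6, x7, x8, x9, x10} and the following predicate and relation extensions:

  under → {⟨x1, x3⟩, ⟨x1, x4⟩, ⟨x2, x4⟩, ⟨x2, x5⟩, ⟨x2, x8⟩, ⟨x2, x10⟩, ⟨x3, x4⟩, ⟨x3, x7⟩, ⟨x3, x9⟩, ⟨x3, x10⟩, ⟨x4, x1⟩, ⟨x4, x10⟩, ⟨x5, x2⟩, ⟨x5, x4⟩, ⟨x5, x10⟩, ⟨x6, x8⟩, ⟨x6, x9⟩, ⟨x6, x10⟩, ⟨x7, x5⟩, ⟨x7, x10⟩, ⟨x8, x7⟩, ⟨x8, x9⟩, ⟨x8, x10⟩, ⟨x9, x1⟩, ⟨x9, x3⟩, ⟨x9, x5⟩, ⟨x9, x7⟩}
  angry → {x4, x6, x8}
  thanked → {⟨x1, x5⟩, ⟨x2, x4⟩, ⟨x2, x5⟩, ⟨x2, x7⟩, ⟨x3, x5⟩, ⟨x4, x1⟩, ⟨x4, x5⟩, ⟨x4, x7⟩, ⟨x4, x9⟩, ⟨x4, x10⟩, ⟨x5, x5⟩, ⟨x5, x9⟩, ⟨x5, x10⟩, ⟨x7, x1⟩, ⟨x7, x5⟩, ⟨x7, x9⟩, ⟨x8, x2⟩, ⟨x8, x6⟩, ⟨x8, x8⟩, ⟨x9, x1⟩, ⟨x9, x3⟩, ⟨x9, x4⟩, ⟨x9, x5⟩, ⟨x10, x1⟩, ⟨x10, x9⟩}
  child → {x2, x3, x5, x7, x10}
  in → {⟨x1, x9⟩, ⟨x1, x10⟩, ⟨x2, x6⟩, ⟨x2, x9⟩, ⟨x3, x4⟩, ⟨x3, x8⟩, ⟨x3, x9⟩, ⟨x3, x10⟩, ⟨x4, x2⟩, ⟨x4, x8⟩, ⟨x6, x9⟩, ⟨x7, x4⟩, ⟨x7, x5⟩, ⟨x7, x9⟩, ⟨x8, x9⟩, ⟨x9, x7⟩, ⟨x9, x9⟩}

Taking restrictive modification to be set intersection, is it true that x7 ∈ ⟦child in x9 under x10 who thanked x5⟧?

yes

⟦in x9⟧ = {x : ⟨x, x9⟩ ∈ ⟦in⟧} = {x1, x2, x3, x6, x7, x8, x9}
⟦under x10⟧ = {x : ⟨x, x10⟩ ∈ ⟦under⟧} = {x2, x3, x4, x5, x6, x7, x8}
⟦who thanked x5⟧ = {x : ⟨x, x5⟩ ∈ ⟦thanked⟧} = {x1, x2, x3, x4, x5, x7, x9}
⟦child⟧ = {x2, x3, x5, x7, x10}
… ∩ ⟦in x9⟧ = {x2, x3, x5, x7, x10} ∩ {x1, x2, x3, x6, x7, x8, x9} = {x2, x3, x7}
… ∩ ⟦under x10⟧ = {x2, x3, x7} ∩ {x2, x3, x4, x5, x6, x7, x8} = {x2, x3, x7}
… ∩ ⟦who thanked x5⟧ = {x2, x3, x7} ∩ {x1, x2, x3, x4, x5, x7, x9} = {x2, x3, x7}
⟦child in x9 under x10 who thanked x5⟧ = {x2, x3, x7}; x7 ∈ this set.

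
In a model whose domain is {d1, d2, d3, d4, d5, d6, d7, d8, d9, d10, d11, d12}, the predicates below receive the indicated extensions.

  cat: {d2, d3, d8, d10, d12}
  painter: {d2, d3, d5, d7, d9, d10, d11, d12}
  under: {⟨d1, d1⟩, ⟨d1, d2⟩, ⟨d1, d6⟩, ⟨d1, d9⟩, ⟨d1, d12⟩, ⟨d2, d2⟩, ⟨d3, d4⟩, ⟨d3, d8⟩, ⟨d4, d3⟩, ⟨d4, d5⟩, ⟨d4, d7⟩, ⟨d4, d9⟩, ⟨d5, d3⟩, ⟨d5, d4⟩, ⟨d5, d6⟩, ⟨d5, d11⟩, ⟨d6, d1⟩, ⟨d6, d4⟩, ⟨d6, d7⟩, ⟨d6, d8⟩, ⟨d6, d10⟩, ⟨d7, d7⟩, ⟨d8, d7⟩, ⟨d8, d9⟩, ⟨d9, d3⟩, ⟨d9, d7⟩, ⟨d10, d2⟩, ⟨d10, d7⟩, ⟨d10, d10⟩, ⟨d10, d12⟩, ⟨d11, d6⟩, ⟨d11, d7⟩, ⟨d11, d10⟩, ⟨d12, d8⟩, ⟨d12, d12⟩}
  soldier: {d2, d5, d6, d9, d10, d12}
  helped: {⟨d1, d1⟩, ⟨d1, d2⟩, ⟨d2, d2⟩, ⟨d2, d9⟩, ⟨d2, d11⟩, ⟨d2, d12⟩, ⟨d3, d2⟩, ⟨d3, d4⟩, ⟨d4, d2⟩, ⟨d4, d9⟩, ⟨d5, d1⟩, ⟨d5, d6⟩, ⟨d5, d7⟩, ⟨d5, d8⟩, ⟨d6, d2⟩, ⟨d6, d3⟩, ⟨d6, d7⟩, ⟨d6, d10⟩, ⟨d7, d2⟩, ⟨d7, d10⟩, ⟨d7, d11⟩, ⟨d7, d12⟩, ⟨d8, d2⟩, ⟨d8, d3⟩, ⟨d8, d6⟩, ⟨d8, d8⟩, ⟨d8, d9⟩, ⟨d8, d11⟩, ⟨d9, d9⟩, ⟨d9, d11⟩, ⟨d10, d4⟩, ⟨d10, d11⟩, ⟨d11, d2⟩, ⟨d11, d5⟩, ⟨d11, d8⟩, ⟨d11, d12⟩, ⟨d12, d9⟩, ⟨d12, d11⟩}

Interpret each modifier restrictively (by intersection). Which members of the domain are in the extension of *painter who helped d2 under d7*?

⟦who helped d2⟧ = {x : ⟨x, d2⟩ ∈ ⟦helped⟧} = {d1, d2, d3, d4, d6, d7, d8, d11}
⟦under d7⟧ = {x : ⟨x, d7⟩ ∈ ⟦under⟧} = {d4, d6, d7, d8, d9, d10, d11}
⟦painter⟧ = {d2, d3, d5, d7, d9, d10, d11, d12}
… ∩ ⟦who helped d2⟧ = {d2, d3, d5, d7, d9, d10, d11, d12} ∩ {d1, d2, d3, d4, d6, d7, d8, d11} = {d2, d3, d7, d11}
… ∩ ⟦under d7⟧ = {d2, d3, d7, d11} ∩ {d4, d6, d7, d8, d9, d10, d11} = {d7, d11}
So ⟦painter who helped d2 under d7⟧ = {d7, d11}.

{d7, d11}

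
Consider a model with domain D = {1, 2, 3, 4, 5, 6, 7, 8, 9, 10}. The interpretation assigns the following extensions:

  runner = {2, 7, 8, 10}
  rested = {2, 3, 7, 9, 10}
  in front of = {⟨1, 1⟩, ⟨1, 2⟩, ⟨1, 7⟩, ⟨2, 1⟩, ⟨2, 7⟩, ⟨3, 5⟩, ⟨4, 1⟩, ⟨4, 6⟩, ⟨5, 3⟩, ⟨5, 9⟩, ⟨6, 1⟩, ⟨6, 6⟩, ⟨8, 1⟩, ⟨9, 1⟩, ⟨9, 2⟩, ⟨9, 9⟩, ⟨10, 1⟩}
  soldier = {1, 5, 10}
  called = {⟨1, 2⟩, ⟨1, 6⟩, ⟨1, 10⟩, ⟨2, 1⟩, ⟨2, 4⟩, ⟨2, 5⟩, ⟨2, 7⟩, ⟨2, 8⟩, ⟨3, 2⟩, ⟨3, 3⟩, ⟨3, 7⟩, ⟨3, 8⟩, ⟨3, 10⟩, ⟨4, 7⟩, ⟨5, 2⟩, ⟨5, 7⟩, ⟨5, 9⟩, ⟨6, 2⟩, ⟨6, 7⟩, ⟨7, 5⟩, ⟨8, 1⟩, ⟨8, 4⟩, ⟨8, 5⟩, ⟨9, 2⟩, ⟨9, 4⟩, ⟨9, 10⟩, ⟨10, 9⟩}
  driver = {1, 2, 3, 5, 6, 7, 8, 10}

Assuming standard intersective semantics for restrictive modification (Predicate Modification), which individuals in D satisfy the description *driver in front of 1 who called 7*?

⟦in front of 1⟧ = {x : ⟨x, 1⟩ ∈ ⟦in front of⟧} = {1, 2, 4, 6, 8, 9, 10}
⟦who called 7⟧ = {x : ⟨x, 7⟩ ∈ ⟦called⟧} = {2, 3, 4, 5, 6}
⟦driver⟧ = {1, 2, 3, 5, 6, 7, 8, 10}
… ∩ ⟦in front of 1⟧ = {1, 2, 3, 5, 6, 7, 8, 10} ∩ {1, 2, 4, 6, 8, 9, 10} = {1, 2, 6, 8, 10}
… ∩ ⟦who called 7⟧ = {1, 2, 6, 8, 10} ∩ {2, 3, 4, 5, 6} = {2, 6}
So ⟦driver in front of 1 who called 7⟧ = {2, 6}.

{2, 6}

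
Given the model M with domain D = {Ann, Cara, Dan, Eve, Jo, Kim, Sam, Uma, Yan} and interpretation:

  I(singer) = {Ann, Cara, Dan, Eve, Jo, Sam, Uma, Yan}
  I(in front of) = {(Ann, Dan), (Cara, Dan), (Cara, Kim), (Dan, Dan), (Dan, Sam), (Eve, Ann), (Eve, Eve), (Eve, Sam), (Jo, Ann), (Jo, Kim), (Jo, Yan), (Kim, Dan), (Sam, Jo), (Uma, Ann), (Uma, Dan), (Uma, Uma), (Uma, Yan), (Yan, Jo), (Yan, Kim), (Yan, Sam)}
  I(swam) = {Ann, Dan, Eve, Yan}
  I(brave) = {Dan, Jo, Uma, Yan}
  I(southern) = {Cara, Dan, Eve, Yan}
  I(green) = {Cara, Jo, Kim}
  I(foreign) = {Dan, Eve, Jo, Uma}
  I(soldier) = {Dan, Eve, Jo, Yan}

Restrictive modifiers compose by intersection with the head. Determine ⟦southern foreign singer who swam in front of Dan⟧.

⟦who swam⟧ = ⟦swam⟧ = {Ann, Dan, Eve, Yan}
⟦in front of Dan⟧ = {x : ⟨x, Dan⟩ ∈ ⟦in front of⟧} = {Ann, Cara, Dan, Kim, Uma}
⟦singer⟧ = {Ann, Cara, Dan, Eve, Jo, Sam, Uma, Yan}
… ∩ ⟦who swam⟧ = {Ann, Cara, Dan, Eve, Jo, Sam, Uma, Yan} ∩ {Ann, Dan, Eve, Yan} = {Ann, Dan, Eve, Yan}
… ∩ ⟦in front of Dan⟧ = {Ann, Dan, Eve, Yan} ∩ {Ann, Cara, Dan, Kim, Uma} = {Ann, Dan}
… ∩ ⟦southern⟧ = {Ann, Dan} ∩ {Cara, Dan, Eve, Yan} = {Dan}
… ∩ ⟦foreign⟧ = {Dan} ∩ {Dan, Eve, Jo, Uma} = {Dan}
So ⟦southern foreign singer who swam in front of Dan⟧ = {Dan}.

{Dan}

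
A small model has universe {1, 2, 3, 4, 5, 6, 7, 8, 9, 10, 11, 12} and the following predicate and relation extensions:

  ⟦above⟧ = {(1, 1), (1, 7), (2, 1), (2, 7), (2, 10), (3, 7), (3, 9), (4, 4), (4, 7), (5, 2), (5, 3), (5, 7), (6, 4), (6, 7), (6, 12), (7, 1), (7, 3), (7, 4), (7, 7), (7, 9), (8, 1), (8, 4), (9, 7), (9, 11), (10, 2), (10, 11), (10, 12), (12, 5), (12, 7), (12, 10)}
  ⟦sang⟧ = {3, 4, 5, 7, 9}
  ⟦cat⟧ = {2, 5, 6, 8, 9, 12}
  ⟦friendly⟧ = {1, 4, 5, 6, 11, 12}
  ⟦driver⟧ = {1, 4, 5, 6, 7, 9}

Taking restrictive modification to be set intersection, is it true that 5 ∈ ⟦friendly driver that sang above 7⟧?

yes

⟦that sang⟧ = ⟦sang⟧ = {3, 4, 5, 7, 9}
⟦above 7⟧ = {x : ⟨x, 7⟩ ∈ ⟦above⟧} = {1, 2, 3, 4, 5, 6, 7, 9, 12}
⟦driver⟧ = {1, 4, 5, 6, 7, 9}
… ∩ ⟦that sang⟧ = {1, 4, 5, 6, 7, 9} ∩ {3, 4, 5, 7, 9} = {4, 5, 7, 9}
… ∩ ⟦above 7⟧ = {4, 5, 7, 9} ∩ {1, 2, 3, 4, 5, 6, 7, 9, 12} = {4, 5, 7, 9}
… ∩ ⟦friendly⟧ = {4, 5, 7, 9} ∩ {1, 4, 5, 6, 11, 12} = {4, 5}
⟦friendly driver that sang above 7⟧ = {4, 5}; 5 ∈ this set.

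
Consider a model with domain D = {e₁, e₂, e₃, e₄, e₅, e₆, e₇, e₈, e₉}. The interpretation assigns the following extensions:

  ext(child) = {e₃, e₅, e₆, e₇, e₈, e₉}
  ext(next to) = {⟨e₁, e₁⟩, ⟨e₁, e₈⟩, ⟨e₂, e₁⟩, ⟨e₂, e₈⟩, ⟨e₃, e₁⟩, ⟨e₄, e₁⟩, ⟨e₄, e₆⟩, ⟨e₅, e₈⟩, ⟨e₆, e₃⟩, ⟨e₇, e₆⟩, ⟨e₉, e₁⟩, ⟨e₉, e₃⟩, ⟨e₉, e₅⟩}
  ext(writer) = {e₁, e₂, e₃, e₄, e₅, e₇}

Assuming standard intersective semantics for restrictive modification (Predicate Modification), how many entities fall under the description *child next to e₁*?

⟦next to e₁⟧ = {x : ⟨x, e₁⟩ ∈ ⟦next to⟧} = {e₁, e₂, e₃, e₄, e₉}
⟦child⟧ = {e₃, e₅, e₆, e₇, e₈, e₉}
… ∩ ⟦next to e₁⟧ = {e₃, e₅, e₆, e₇, e₈, e₉} ∩ {e₁, e₂, e₃, e₄, e₉} = {e₃, e₉}
⟦child next to e₁⟧ = {e₃, e₉}, so the cardinality is 2.

2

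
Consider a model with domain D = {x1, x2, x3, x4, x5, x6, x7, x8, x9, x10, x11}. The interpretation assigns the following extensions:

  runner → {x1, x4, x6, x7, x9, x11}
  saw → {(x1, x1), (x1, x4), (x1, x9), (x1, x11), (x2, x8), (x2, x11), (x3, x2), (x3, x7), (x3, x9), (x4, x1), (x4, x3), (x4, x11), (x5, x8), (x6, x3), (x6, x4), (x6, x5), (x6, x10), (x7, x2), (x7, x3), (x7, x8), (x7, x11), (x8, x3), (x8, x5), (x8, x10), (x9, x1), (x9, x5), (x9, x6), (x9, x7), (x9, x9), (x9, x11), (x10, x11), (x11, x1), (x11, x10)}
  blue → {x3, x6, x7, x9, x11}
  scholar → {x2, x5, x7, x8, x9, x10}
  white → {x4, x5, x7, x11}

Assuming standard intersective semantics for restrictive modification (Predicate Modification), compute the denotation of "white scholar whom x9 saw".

{x5, x7}

⟦whom x9 saw⟧ = {x : ⟨x9, x⟩ ∈ ⟦saw⟧} = {x1, x5, x6, x7, x9, x11}
⟦scholar⟧ = {x2, x5, x7, x8, x9, x10}
… ∩ ⟦whom x9 saw⟧ = {x2, x5, x7, x8, x9, x10} ∩ {x1, x5, x6, x7, x9, x11} = {x5, x7, x9}
… ∩ ⟦white⟧ = {x5, x7, x9} ∩ {x4, x5, x7, x11} = {x5, x7}
So ⟦white scholar whom x9 saw⟧ = {x5, x7}.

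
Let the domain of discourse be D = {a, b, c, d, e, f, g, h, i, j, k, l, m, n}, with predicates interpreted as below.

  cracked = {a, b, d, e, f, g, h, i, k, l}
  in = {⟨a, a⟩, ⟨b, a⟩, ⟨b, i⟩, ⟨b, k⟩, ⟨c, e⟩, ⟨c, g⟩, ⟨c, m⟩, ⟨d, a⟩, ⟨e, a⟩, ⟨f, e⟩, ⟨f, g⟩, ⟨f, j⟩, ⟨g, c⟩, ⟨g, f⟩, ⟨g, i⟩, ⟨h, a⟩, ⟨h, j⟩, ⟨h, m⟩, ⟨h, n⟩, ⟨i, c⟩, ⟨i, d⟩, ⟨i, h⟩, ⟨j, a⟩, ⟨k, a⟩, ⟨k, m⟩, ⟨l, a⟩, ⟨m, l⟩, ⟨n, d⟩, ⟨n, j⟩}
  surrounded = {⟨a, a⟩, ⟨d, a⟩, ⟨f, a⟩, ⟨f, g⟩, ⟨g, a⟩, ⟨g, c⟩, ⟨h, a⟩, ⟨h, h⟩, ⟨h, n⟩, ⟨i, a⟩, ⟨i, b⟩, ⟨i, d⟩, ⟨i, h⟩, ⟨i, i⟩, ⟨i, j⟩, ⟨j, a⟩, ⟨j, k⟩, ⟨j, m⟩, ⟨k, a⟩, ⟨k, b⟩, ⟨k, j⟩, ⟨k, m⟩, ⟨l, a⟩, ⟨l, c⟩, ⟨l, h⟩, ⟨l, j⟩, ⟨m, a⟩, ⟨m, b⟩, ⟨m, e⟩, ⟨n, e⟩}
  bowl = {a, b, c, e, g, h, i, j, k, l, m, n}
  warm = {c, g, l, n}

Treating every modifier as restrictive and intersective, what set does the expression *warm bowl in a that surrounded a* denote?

{l}

⟦in a⟧ = {x : ⟨x, a⟩ ∈ ⟦in⟧} = {a, b, d, e, h, j, k, l}
⟦that surrounded a⟧ = {x : ⟨x, a⟩ ∈ ⟦surrounded⟧} = {a, d, f, g, h, i, j, k, l, m}
⟦bowl⟧ = {a, b, c, e, g, h, i, j, k, l, m, n}
… ∩ ⟦in a⟧ = {a, b, c, e, g, h, i, j, k, l, m, n} ∩ {a, b, d, e, h, j, k, l} = {a, b, e, h, j, k, l}
… ∩ ⟦that surrounded a⟧ = {a, b, e, h, j, k, l} ∩ {a, d, f, g, h, i, j, k, l, m} = {a, h, j, k, l}
… ∩ ⟦warm⟧ = {a, h, j, k, l} ∩ {c, g, l, n} = {l}
So ⟦warm bowl in a that surrounded a⟧ = {l}.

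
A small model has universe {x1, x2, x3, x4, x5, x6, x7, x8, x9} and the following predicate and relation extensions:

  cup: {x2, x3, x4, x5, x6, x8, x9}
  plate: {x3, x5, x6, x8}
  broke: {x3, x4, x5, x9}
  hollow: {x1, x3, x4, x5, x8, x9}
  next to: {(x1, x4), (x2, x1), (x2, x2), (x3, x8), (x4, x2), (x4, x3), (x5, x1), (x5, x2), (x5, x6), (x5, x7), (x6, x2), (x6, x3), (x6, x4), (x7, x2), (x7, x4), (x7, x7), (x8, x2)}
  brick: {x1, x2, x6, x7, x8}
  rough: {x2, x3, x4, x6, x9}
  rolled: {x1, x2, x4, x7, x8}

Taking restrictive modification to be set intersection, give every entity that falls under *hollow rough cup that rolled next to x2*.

{x4}

⟦that rolled⟧ = ⟦rolled⟧ = {x1, x2, x4, x7, x8}
⟦next to x2⟧ = {x : ⟨x, x2⟩ ∈ ⟦next to⟧} = {x2, x4, x5, x6, x7, x8}
⟦cup⟧ = {x2, x3, x4, x5, x6, x8, x9}
… ∩ ⟦that rolled⟧ = {x2, x3, x4, x5, x6, x8, x9} ∩ {x1, x2, x4, x7, x8} = {x2, x4, x8}
… ∩ ⟦next to x2⟧ = {x2, x4, x8} ∩ {x2, x4, x5, x6, x7, x8} = {x2, x4, x8}
… ∩ ⟦hollow⟧ = {x2, x4, x8} ∩ {x1, x3, x4, x5, x8, x9} = {x4, x8}
… ∩ ⟦rough⟧ = {x4, x8} ∩ {x2, x3, x4, x6, x9} = {x4}
So ⟦hollow rough cup that rolled next to x2⟧ = {x4}.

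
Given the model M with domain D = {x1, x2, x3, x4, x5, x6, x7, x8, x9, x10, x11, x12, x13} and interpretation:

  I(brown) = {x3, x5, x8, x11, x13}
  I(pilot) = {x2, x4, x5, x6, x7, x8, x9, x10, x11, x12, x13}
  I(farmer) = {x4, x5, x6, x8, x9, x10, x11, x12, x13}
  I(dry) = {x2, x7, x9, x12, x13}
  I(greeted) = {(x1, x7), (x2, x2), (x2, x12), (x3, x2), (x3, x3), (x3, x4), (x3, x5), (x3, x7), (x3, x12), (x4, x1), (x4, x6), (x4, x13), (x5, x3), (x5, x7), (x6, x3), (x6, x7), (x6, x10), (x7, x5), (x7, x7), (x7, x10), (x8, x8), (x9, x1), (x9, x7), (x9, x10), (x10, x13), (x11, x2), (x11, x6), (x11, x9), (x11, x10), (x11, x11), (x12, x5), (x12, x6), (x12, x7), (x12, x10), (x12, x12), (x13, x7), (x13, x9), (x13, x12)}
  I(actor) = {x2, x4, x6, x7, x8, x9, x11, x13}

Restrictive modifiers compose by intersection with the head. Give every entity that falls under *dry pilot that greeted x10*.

⟦that greeted x10⟧ = {x : ⟨x, x10⟩ ∈ ⟦greeted⟧} = {x6, x7, x9, x11, x12}
⟦pilot⟧ = {x2, x4, x5, x6, x7, x8, x9, x10, x11, x12, x13}
… ∩ ⟦that greeted x10⟧ = {x2, x4, x5, x6, x7, x8, x9, x10, x11, x12, x13} ∩ {x6, x7, x9, x11, x12} = {x6, x7, x9, x11, x12}
… ∩ ⟦dry⟧ = {x6, x7, x9, x11, x12} ∩ {x2, x7, x9, x12, x13} = {x7, x9, x12}
So ⟦dry pilot that greeted x10⟧ = {x7, x9, x12}.

{x7, x9, x12}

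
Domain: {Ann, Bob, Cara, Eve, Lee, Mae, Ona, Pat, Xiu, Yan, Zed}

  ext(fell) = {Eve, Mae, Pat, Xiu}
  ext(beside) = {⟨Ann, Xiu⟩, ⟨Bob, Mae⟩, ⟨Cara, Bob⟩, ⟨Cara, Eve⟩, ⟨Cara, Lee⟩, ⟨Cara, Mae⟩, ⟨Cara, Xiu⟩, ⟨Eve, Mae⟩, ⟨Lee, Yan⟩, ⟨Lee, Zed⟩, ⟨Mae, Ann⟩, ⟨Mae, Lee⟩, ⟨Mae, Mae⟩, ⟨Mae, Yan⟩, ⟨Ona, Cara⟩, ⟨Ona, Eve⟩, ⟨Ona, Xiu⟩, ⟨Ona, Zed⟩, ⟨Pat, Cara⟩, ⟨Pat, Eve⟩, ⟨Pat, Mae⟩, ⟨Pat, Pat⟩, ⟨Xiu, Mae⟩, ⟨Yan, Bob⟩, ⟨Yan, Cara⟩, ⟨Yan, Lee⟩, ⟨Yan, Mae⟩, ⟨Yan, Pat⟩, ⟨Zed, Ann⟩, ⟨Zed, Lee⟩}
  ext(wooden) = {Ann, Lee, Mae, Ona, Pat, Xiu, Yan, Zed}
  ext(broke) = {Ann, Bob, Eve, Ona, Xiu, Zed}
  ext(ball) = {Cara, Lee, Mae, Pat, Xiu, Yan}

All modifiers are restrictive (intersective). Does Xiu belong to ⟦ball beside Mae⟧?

⟦beside Mae⟧ = {x : ⟨x, Mae⟩ ∈ ⟦beside⟧} = {Bob, Cara, Eve, Mae, Pat, Xiu, Yan}
⟦ball⟧ = {Cara, Lee, Mae, Pat, Xiu, Yan}
… ∩ ⟦beside Mae⟧ = {Cara, Lee, Mae, Pat, Xiu, Yan} ∩ {Bob, Cara, Eve, Mae, Pat, Xiu, Yan} = {Cara, Mae, Pat, Xiu, Yan}
⟦ball beside Mae⟧ = {Cara, Mae, Pat, Xiu, Yan}; Xiu ∈ this set.

yes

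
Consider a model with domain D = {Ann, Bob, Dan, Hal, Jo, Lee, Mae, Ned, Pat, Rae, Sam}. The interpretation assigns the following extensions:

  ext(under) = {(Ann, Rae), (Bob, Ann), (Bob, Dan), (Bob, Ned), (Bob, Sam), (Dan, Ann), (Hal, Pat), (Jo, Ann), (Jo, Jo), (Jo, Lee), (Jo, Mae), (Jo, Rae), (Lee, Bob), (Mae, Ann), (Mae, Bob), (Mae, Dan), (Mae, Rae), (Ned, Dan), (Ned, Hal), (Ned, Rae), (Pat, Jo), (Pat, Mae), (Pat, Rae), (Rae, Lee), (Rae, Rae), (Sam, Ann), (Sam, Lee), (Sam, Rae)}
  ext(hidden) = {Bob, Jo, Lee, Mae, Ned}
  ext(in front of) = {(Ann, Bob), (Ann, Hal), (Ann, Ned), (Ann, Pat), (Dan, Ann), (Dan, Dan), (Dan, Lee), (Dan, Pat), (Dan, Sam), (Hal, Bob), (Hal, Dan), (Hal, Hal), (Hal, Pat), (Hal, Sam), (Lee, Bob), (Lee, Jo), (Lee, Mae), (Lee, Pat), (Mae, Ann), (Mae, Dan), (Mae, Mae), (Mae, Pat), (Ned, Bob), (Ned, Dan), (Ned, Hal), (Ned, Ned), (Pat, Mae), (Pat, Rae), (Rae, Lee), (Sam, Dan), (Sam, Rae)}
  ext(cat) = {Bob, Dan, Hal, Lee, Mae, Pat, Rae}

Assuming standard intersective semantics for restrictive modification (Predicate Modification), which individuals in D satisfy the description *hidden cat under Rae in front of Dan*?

{Mae}

⟦under Rae⟧ = {x : ⟨x, Rae⟩ ∈ ⟦under⟧} = {Ann, Jo, Mae, Ned, Pat, Rae, Sam}
⟦in front of Dan⟧ = {x : ⟨x, Dan⟩ ∈ ⟦in front of⟧} = {Dan, Hal, Mae, Ned, Sam}
⟦cat⟧ = {Bob, Dan, Hal, Lee, Mae, Pat, Rae}
… ∩ ⟦under Rae⟧ = {Bob, Dan, Hal, Lee, Mae, Pat, Rae} ∩ {Ann, Jo, Mae, Ned, Pat, Rae, Sam} = {Mae, Pat, Rae}
… ∩ ⟦in front of Dan⟧ = {Mae, Pat, Rae} ∩ {Dan, Hal, Mae, Ned, Sam} = {Mae}
… ∩ ⟦hidden⟧ = {Mae} ∩ {Bob, Jo, Lee, Mae, Ned} = {Mae}
So ⟦hidden cat under Rae in front of Dan⟧ = {Mae}.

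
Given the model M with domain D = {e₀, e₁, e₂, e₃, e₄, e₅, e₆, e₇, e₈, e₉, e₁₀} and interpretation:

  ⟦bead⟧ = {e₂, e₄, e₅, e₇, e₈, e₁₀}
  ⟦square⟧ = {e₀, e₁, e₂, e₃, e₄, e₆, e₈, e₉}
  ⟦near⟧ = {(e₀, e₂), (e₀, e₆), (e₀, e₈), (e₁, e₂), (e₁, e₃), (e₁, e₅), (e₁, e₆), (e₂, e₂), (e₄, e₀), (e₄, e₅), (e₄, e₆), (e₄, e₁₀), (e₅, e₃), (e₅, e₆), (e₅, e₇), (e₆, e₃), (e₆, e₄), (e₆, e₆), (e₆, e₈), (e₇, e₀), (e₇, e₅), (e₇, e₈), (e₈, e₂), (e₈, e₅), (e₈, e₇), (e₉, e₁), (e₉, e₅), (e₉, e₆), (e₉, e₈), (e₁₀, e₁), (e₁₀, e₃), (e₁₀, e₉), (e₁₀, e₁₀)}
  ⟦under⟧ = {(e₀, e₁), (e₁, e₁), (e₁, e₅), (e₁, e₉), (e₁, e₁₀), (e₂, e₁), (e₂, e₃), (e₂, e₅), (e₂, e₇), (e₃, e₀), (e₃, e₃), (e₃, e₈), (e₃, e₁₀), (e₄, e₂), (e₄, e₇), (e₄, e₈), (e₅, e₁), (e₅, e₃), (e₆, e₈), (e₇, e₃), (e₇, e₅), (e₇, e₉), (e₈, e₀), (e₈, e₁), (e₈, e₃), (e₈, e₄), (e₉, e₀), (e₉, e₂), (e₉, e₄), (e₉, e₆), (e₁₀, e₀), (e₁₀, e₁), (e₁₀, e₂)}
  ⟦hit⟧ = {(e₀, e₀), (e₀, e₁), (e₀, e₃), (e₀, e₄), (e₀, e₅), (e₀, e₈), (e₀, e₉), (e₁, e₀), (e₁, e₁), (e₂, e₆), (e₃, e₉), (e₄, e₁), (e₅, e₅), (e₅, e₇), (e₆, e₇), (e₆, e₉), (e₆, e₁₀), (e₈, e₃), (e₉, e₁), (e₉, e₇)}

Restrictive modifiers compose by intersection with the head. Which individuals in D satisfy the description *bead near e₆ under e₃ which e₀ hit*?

{e₅}

⟦near e₆⟧ = {x : ⟨x, e₆⟩ ∈ ⟦near⟧} = {e₀, e₁, e₄, e₅, e₆, e₉}
⟦under e₃⟧ = {x : ⟨x, e₃⟩ ∈ ⟦under⟧} = {e₂, e₃, e₅, e₇, e₈}
⟦which e₀ hit⟧ = {x : ⟨e₀, x⟩ ∈ ⟦hit⟧} = {e₀, e₁, e₃, e₄, e₅, e₈, e₉}
⟦bead⟧ = {e₂, e₄, e₅, e₇, e₈, e₁₀}
… ∩ ⟦near e₆⟧ = {e₂, e₄, e₅, e₇, e₈, e₁₀} ∩ {e₀, e₁, e₄, e₅, e₆, e₉} = {e₄, e₅}
… ∩ ⟦under e₃⟧ = {e₄, e₅} ∩ {e₂, e₃, e₅, e₇, e₈} = {e₅}
… ∩ ⟦which e₀ hit⟧ = {e₅} ∩ {e₀, e₁, e₃, e₄, e₅, e₈, e₉} = {e₅}
So ⟦bead near e₆ under e₃ which e₀ hit⟧ = {e₅}.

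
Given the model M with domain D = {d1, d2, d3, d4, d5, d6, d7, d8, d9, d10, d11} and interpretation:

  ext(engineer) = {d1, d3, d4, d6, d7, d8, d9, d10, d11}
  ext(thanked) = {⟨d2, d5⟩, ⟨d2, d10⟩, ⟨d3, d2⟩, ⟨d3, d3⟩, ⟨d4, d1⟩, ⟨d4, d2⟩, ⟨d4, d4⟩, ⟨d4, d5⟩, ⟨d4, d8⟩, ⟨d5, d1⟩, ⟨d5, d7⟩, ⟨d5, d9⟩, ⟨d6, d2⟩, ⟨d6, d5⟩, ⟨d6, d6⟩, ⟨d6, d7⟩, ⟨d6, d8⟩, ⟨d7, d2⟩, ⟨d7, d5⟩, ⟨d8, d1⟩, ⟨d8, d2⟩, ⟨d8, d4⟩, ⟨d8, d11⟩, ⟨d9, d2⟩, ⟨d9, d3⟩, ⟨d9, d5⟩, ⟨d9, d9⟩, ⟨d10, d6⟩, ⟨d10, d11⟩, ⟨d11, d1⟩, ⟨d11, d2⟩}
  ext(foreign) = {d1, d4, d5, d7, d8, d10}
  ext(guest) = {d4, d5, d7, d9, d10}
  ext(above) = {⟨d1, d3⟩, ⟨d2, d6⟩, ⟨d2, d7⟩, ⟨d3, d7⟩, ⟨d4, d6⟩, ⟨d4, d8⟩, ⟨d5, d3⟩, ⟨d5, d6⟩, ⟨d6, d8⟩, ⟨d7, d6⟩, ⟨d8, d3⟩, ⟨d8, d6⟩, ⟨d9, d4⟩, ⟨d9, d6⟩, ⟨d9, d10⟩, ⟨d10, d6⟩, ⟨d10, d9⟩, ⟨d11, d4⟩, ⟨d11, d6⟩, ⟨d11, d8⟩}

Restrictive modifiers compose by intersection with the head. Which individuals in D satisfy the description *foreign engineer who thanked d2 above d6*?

{d4, d7, d8}

⟦who thanked d2⟧ = {x : ⟨x, d2⟩ ∈ ⟦thanked⟧} = {d3, d4, d6, d7, d8, d9, d11}
⟦above d6⟧ = {x : ⟨x, d6⟩ ∈ ⟦above⟧} = {d2, d4, d5, d7, d8, d9, d10, d11}
⟦engineer⟧ = {d1, d3, d4, d6, d7, d8, d9, d10, d11}
… ∩ ⟦who thanked d2⟧ = {d1, d3, d4, d6, d7, d8, d9, d10, d11} ∩ {d3, d4, d6, d7, d8, d9, d11} = {d3, d4, d6, d7, d8, d9, d11}
… ∩ ⟦above d6⟧ = {d3, d4, d6, d7, d8, d9, d11} ∩ {d2, d4, d5, d7, d8, d9, d10, d11} = {d4, d7, d8, d9, d11}
… ∩ ⟦foreign⟧ = {d4, d7, d8, d9, d11} ∩ {d1, d4, d5, d7, d8, d10} = {d4, d7, d8}
So ⟦foreign engineer who thanked d2 above d6⟧ = {d4, d7, d8}.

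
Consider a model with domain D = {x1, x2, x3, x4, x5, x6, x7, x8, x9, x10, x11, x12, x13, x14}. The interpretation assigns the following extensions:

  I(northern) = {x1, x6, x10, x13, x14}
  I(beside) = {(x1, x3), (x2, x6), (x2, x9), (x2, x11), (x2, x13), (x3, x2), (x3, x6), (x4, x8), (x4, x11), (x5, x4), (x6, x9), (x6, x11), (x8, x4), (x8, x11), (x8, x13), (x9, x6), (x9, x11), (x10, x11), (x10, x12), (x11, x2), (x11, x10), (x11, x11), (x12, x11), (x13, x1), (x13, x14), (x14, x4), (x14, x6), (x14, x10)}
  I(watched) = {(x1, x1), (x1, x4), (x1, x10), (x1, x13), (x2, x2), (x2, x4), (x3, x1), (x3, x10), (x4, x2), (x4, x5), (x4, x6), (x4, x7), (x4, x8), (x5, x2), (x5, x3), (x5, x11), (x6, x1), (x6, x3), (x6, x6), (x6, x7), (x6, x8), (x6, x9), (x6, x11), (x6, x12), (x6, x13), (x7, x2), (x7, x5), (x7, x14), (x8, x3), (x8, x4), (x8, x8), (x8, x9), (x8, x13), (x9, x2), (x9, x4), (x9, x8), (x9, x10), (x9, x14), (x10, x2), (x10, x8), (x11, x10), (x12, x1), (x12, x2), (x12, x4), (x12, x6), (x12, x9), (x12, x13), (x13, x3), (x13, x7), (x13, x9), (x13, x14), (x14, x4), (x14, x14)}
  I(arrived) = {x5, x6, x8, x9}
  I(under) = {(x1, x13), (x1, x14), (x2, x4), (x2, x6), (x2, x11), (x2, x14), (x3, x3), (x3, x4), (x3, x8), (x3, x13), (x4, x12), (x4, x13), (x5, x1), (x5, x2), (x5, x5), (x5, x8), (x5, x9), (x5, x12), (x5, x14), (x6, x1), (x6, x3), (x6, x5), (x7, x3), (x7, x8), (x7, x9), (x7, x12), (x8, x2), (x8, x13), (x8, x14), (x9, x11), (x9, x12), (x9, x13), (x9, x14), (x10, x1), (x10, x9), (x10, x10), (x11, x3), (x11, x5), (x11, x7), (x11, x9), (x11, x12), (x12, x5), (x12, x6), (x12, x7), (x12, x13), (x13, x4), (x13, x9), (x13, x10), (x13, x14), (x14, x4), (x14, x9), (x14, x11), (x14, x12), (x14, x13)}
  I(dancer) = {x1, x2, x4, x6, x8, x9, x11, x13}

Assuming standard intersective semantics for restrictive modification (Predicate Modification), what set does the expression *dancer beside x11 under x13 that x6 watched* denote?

⟦beside x11⟧ = {x : ⟨x, x11⟩ ∈ ⟦beside⟧} = {x2, x4, x6, x8, x9, x10, x11, x12}
⟦under x13⟧ = {x : ⟨x, x13⟩ ∈ ⟦under⟧} = {x1, x3, x4, x8, x9, x12, x14}
⟦that x6 watched⟧ = {x : ⟨x6, x⟩ ∈ ⟦watched⟧} = {x1, x3, x6, x7, x8, x9, x11, x12, x13}
⟦dancer⟧ = {x1, x2, x4, x6, x8, x9, x11, x13}
… ∩ ⟦beside x11⟧ = {x1, x2, x4, x6, x8, x9, x11, x13} ∩ {x2, x4, x6, x8, x9, x10, x11, x12} = {x2, x4, x6, x8, x9, x11}
… ∩ ⟦under x13⟧ = {x2, x4, x6, x8, x9, x11} ∩ {x1, x3, x4, x8, x9, x12, x14} = {x4, x8, x9}
… ∩ ⟦that x6 watched⟧ = {x4, x8, x9} ∩ {x1, x3, x6, x7, x8, x9, x11, x12, x13} = {x8, x9}
So ⟦dancer beside x11 under x13 that x6 watched⟧ = {x8, x9}.

{x8, x9}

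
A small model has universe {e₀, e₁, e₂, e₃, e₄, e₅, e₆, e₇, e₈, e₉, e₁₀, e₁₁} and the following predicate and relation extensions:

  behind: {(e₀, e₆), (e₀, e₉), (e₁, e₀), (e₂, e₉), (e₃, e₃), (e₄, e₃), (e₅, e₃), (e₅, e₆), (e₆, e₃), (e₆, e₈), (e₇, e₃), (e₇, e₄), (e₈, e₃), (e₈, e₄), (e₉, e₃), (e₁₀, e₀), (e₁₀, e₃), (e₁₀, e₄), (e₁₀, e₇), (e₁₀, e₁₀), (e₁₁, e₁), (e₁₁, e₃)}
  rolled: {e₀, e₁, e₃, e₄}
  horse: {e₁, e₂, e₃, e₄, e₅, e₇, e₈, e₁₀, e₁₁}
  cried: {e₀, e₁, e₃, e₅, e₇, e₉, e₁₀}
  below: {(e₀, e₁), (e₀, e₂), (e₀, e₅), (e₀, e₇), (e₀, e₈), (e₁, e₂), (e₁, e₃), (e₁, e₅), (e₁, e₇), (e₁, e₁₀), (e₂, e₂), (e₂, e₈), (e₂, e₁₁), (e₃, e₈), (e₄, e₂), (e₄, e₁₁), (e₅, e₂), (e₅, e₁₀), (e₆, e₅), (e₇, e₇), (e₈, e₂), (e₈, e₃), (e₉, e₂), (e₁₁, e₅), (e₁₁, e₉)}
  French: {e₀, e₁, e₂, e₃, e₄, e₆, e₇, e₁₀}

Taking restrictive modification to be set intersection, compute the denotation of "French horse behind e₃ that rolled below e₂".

{e₄}

⟦behind e₃⟧ = {x : ⟨x, e₃⟩ ∈ ⟦behind⟧} = {e₃, e₄, e₅, e₆, e₇, e₈, e₉, e₁₀, e₁₁}
⟦that rolled⟧ = ⟦rolled⟧ = {e₀, e₁, e₃, e₄}
⟦below e₂⟧ = {x : ⟨x, e₂⟩ ∈ ⟦below⟧} = {e₀, e₁, e₂, e₄, e₅, e₈, e₉}
⟦horse⟧ = {e₁, e₂, e₃, e₄, e₅, e₇, e₈, e₁₀, e₁₁}
… ∩ ⟦behind e₃⟧ = {e₁, e₂, e₃, e₄, e₅, e₇, e₈, e₁₀, e₁₁} ∩ {e₃, e₄, e₅, e₆, e₇, e₈, e₉, e₁₀, e₁₁} = {e₃, e₄, e₅, e₇, e₈, e₁₀, e₁₁}
… ∩ ⟦that rolled⟧ = {e₃, e₄, e₅, e₇, e₈, e₁₀, e₁₁} ∩ {e₀, e₁, e₃, e₄} = {e₃, e₄}
… ∩ ⟦below e₂⟧ = {e₃, e₄} ∩ {e₀, e₁, e₂, e₄, e₅, e₈, e₉} = {e₄}
… ∩ ⟦French⟧ = {e₄} ∩ {e₀, e₁, e₂, e₃, e₄, e₆, e₇, e₁₀} = {e₄}
So ⟦French horse behind e₃ that rolled below e₂⟧ = {e₄}.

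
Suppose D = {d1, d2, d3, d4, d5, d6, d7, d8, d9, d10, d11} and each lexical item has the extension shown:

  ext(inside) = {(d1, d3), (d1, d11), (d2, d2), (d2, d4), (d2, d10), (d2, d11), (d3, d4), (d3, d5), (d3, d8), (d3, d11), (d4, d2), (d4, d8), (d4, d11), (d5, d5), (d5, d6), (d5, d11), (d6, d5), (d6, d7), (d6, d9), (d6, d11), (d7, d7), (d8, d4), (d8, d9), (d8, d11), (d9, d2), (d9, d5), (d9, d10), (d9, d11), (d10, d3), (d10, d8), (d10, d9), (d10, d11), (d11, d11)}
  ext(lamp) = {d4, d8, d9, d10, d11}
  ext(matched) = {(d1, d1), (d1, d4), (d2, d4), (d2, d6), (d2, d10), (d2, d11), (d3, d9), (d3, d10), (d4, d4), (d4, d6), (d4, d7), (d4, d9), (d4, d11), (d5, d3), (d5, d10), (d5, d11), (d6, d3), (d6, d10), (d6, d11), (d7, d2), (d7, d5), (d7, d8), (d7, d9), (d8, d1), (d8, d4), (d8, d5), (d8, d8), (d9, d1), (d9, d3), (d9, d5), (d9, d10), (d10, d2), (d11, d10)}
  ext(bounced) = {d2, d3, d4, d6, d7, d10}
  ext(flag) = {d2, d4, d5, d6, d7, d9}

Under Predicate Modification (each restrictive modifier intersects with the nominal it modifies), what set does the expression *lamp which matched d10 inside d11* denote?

⟦which matched d10⟧ = {x : ⟨x, d10⟩ ∈ ⟦matched⟧} = {d2, d3, d5, d6, d9, d11}
⟦inside d11⟧ = {x : ⟨x, d11⟩ ∈ ⟦inside⟧} = {d1, d2, d3, d4, d5, d6, d8, d9, d10, d11}
⟦lamp⟧ = {d4, d8, d9, d10, d11}
… ∩ ⟦which matched d10⟧ = {d4, d8, d9, d10, d11} ∩ {d2, d3, d5, d6, d9, d11} = {d9, d11}
… ∩ ⟦inside d11⟧ = {d9, d11} ∩ {d1, d2, d3, d4, d5, d6, d8, d9, d10, d11} = {d9, d11}
So ⟦lamp which matched d10 inside d11⟧ = {d9, d11}.

{d9, d11}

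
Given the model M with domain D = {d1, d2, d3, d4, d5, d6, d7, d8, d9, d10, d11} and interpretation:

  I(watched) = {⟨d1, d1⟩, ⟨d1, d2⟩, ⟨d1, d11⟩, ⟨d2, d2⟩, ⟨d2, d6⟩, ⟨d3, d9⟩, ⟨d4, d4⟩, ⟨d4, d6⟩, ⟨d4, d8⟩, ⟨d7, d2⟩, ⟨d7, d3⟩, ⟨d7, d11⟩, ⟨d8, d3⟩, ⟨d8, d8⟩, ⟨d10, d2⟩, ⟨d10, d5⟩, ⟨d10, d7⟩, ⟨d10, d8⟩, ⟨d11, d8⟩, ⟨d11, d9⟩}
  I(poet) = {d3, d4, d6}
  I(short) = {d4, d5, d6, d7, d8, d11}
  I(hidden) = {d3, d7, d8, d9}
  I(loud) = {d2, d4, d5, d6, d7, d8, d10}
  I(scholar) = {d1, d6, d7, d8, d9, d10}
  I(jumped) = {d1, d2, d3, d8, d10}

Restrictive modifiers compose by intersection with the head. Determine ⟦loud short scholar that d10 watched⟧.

⟦that d10 watched⟧ = {x : ⟨d10, x⟩ ∈ ⟦watched⟧} = {d2, d5, d7, d8}
⟦scholar⟧ = {d1, d6, d7, d8, d9, d10}
… ∩ ⟦that d10 watched⟧ = {d1, d6, d7, d8, d9, d10} ∩ {d2, d5, d7, d8} = {d7, d8}
… ∩ ⟦loud⟧ = {d7, d8} ∩ {d2, d4, d5, d6, d7, d8, d10} = {d7, d8}
… ∩ ⟦short⟧ = {d7, d8} ∩ {d4, d5, d6, d7, d8, d11} = {d7, d8}
So ⟦loud short scholar that d10 watched⟧ = {d7, d8}.

{d7, d8}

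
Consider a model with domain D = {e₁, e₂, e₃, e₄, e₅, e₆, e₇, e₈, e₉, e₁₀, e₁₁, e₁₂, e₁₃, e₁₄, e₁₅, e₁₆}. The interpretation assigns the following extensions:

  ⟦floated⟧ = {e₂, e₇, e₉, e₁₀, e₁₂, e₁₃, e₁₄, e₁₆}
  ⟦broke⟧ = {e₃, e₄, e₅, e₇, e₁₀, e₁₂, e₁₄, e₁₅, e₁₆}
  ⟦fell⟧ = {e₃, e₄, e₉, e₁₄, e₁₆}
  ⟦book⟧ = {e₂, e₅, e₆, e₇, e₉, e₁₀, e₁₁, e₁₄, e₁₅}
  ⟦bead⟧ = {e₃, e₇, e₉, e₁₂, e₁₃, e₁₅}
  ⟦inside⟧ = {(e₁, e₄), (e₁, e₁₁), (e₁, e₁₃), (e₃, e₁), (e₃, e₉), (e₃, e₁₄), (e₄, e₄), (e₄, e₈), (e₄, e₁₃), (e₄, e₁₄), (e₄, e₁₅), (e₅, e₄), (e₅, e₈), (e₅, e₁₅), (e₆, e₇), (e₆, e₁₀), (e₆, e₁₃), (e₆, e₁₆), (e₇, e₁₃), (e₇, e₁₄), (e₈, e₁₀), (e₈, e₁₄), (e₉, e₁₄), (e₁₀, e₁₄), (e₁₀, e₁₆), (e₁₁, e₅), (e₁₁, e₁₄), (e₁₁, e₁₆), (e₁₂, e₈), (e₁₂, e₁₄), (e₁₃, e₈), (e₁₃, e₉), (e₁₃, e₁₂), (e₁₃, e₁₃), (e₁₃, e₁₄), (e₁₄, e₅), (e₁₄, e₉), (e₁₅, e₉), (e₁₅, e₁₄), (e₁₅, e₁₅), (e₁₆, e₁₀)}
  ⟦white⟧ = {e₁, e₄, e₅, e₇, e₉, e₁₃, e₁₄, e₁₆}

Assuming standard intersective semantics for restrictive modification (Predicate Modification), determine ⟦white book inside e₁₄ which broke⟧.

{e₇}

⟦inside e₁₄⟧ = {x : ⟨x, e₁₄⟩ ∈ ⟦inside⟧} = {e₃, e₄, e₇, e₈, e₉, e₁₀, e₁₁, e₁₂, e₁₃, e₁₅}
⟦which broke⟧ = ⟦broke⟧ = {e₃, e₄, e₅, e₇, e₁₀, e₁₂, e₁₄, e₁₅, e₁₆}
⟦book⟧ = {e₂, e₅, e₆, e₇, e₉, e₁₀, e₁₁, e₁₄, e₁₅}
… ∩ ⟦inside e₁₄⟧ = {e₂, e₅, e₆, e₇, e₉, e₁₀, e₁₁, e₁₄, e₁₅} ∩ {e₃, e₄, e₇, e₈, e₉, e₁₀, e₁₁, e₁₂, e₁₃, e₁₅} = {e₇, e₉, e₁₀, e₁₁, e₁₅}
… ∩ ⟦which broke⟧ = {e₇, e₉, e₁₀, e₁₁, e₁₅} ∩ {e₃, e₄, e₅, e₇, e₁₀, e₁₂, e₁₄, e₁₅, e₁₆} = {e₇, e₁₀, e₁₅}
… ∩ ⟦white⟧ = {e₇, e₁₀, e₁₅} ∩ {e₁, e₄, e₅, e₇, e₉, e₁₃, e₁₄, e₁₆} = {e₇}
So ⟦white book inside e₁₄ which broke⟧ = {e₇}.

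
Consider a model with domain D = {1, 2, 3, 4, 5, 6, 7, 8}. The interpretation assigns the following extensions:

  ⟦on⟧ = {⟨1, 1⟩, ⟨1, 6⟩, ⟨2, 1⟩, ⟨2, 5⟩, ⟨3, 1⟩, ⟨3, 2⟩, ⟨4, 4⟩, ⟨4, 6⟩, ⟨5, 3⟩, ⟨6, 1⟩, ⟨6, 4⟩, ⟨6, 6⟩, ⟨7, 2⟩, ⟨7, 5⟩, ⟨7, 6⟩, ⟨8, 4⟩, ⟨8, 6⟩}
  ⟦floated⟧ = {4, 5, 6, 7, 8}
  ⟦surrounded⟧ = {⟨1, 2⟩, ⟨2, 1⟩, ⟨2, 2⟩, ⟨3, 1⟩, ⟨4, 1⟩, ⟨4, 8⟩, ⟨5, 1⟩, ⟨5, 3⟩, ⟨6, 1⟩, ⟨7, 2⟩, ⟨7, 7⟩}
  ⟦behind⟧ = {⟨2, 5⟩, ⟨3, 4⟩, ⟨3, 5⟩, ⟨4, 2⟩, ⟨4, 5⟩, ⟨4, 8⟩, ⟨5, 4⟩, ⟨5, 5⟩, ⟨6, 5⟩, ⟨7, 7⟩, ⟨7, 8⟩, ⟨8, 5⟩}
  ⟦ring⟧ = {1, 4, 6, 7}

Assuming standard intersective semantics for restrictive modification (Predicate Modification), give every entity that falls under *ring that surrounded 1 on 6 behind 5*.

{4, 6}

⟦that surrounded 1⟧ = {x : ⟨x, 1⟩ ∈ ⟦surrounded⟧} = {2, 3, 4, 5, 6}
⟦on 6⟧ = {x : ⟨x, 6⟩ ∈ ⟦on⟧} = {1, 4, 6, 7, 8}
⟦behind 5⟧ = {x : ⟨x, 5⟩ ∈ ⟦behind⟧} = {2, 3, 4, 5, 6, 8}
⟦ring⟧ = {1, 4, 6, 7}
… ∩ ⟦that surrounded 1⟧ = {1, 4, 6, 7} ∩ {2, 3, 4, 5, 6} = {4, 6}
… ∩ ⟦on 6⟧ = {4, 6} ∩ {1, 4, 6, 7, 8} = {4, 6}
… ∩ ⟦behind 5⟧ = {4, 6} ∩ {2, 3, 4, 5, 6, 8} = {4, 6}
So ⟦ring that surrounded 1 on 6 behind 5⟧ = {4, 6}.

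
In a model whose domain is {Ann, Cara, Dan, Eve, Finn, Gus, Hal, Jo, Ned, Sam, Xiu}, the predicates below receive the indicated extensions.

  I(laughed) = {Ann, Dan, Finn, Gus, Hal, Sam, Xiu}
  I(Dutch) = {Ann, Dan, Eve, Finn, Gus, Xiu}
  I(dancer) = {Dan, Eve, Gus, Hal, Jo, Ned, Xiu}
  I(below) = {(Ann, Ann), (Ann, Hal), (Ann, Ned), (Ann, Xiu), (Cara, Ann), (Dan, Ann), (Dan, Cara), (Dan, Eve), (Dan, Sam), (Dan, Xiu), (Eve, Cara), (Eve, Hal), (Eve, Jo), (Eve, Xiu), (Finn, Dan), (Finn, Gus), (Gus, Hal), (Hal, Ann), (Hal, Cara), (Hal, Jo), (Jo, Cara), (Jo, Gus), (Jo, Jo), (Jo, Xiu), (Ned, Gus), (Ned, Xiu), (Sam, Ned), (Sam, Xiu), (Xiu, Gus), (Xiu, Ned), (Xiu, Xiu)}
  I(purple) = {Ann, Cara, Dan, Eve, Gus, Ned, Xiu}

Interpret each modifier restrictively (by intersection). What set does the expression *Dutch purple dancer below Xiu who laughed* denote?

⟦below Xiu⟧ = {x : ⟨x, Xiu⟩ ∈ ⟦below⟧} = {Ann, Dan, Eve, Jo, Ned, Sam, Xiu}
⟦who laughed⟧ = ⟦laughed⟧ = {Ann, Dan, Finn, Gus, Hal, Sam, Xiu}
⟦dancer⟧ = {Dan, Eve, Gus, Hal, Jo, Ned, Xiu}
… ∩ ⟦below Xiu⟧ = {Dan, Eve, Gus, Hal, Jo, Ned, Xiu} ∩ {Ann, Dan, Eve, Jo, Ned, Sam, Xiu} = {Dan, Eve, Jo, Ned, Xiu}
… ∩ ⟦who laughed⟧ = {Dan, Eve, Jo, Ned, Xiu} ∩ {Ann, Dan, Finn, Gus, Hal, Sam, Xiu} = {Dan, Xiu}
… ∩ ⟦Dutch⟧ = {Dan, Xiu} ∩ {Ann, Dan, Eve, Finn, Gus, Xiu} = {Dan, Xiu}
… ∩ ⟦purple⟧ = {Dan, Xiu} ∩ {Ann, Cara, Dan, Eve, Gus, Ned, Xiu} = {Dan, Xiu}
So ⟦Dutch purple dancer below Xiu who laughed⟧ = {Dan, Xiu}.

{Dan, Xiu}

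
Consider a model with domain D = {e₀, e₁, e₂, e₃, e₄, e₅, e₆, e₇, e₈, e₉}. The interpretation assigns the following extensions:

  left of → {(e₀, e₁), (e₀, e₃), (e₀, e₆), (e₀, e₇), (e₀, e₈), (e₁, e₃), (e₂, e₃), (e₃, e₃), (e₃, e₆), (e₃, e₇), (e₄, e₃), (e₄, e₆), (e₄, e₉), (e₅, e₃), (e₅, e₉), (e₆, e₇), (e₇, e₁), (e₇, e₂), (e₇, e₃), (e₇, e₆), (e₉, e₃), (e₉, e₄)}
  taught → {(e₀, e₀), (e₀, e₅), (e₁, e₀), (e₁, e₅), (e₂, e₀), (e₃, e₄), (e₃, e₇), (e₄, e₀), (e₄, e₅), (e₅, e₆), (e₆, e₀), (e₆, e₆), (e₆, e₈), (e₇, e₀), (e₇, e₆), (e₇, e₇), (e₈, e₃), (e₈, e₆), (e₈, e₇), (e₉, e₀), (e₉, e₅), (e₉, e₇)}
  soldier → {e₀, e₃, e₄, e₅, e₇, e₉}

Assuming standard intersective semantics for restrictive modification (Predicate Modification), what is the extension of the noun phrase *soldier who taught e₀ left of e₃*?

{e₀, e₄, e₇, e₉}

⟦who taught e₀⟧ = {x : ⟨x, e₀⟩ ∈ ⟦taught⟧} = {e₀, e₁, e₂, e₄, e₆, e₇, e₉}
⟦left of e₃⟧ = {x : ⟨x, e₃⟩ ∈ ⟦left of⟧} = {e₀, e₁, e₂, e₃, e₄, e₅, e₇, e₉}
⟦soldier⟧ = {e₀, e₃, e₄, e₅, e₇, e₉}
… ∩ ⟦who taught e₀⟧ = {e₀, e₃, e₄, e₅, e₇, e₉} ∩ {e₀, e₁, e₂, e₄, e₆, e₇, e₉} = {e₀, e₄, e₇, e₉}
… ∩ ⟦left of e₃⟧ = {e₀, e₄, e₇, e₉} ∩ {e₀, e₁, e₂, e₃, e₄, e₅, e₇, e₉} = {e₀, e₄, e₇, e₉}
So ⟦soldier who taught e₀ left of e₃⟧ = {e₀, e₄, e₇, e₉}.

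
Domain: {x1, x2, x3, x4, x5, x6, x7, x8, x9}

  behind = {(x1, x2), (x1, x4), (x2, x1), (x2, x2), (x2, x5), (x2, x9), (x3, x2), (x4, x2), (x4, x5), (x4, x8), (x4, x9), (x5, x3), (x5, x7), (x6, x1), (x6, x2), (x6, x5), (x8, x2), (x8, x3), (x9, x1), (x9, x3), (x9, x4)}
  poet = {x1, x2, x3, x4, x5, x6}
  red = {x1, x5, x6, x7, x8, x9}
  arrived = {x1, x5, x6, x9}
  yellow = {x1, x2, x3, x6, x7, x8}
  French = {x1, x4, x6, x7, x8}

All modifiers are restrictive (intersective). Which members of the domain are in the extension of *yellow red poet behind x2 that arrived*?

⟦behind x2⟧ = {x : ⟨x, x2⟩ ∈ ⟦behind⟧} = {x1, x2, x3, x4, x6, x8}
⟦that arrived⟧ = ⟦arrived⟧ = {x1, x5, x6, x9}
⟦poet⟧ = {x1, x2, x3, x4, x5, x6}
… ∩ ⟦behind x2⟧ = {x1, x2, x3, x4, x5, x6} ∩ {x1, x2, x3, x4, x6, x8} = {x1, x2, x3, x4, x6}
… ∩ ⟦that arrived⟧ = {x1, x2, x3, x4, x6} ∩ {x1, x5, x6, x9} = {x1, x6}
… ∩ ⟦yellow⟧ = {x1, x6} ∩ {x1, x2, x3, x6, x7, x8} = {x1, x6}
… ∩ ⟦red⟧ = {x1, x6} ∩ {x1, x5, x6, x7, x8, x9} = {x1, x6}
So ⟦yellow red poet behind x2 that arrived⟧ = {x1, x6}.

{x1, x6}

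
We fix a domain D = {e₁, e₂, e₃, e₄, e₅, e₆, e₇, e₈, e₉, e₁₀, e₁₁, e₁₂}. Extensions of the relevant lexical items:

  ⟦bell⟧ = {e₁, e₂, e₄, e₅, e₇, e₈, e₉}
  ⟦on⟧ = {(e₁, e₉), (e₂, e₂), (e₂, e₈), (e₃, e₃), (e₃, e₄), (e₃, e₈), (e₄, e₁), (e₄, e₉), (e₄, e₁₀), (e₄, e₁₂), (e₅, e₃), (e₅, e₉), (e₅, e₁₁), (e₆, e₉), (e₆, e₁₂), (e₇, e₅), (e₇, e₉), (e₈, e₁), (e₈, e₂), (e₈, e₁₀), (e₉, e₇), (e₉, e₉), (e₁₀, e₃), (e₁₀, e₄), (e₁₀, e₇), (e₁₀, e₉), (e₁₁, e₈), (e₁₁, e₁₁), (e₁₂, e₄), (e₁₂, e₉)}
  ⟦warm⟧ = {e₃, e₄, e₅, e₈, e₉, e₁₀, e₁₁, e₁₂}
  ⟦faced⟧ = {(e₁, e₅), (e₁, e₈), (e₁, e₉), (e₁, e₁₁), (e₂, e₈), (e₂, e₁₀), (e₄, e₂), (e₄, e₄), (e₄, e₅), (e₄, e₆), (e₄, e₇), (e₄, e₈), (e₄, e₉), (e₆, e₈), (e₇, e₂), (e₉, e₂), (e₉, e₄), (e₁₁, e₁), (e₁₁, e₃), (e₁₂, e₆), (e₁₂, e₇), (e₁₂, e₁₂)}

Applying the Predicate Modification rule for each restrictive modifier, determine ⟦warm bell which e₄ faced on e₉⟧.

{e₄, e₅, e₉}

⟦which e₄ faced⟧ = {x : ⟨e₄, x⟩ ∈ ⟦faced⟧} = {e₂, e₄, e₅, e₆, e₇, e₈, e₉}
⟦on e₉⟧ = {x : ⟨x, e₉⟩ ∈ ⟦on⟧} = {e₁, e₄, e₅, e₆, e₇, e₉, e₁₀, e₁₂}
⟦bell⟧ = {e₁, e₂, e₄, e₅, e₇, e₈, e₉}
… ∩ ⟦which e₄ faced⟧ = {e₁, e₂, e₄, e₅, e₇, e₈, e₉} ∩ {e₂, e₄, e₅, e₆, e₇, e₈, e₉} = {e₂, e₄, e₅, e₇, e₈, e₉}
… ∩ ⟦on e₉⟧ = {e₂, e₄, e₅, e₇, e₈, e₉} ∩ {e₁, e₄, e₅, e₆, e₇, e₉, e₁₀, e₁₂} = {e₄, e₅, e₇, e₉}
… ∩ ⟦warm⟧ = {e₄, e₅, e₇, e₉} ∩ {e₃, e₄, e₅, e₈, e₉, e₁₀, e₁₁, e₁₂} = {e₄, e₅, e₉}
So ⟦warm bell which e₄ faced on e₉⟧ = {e₄, e₅, e₉}.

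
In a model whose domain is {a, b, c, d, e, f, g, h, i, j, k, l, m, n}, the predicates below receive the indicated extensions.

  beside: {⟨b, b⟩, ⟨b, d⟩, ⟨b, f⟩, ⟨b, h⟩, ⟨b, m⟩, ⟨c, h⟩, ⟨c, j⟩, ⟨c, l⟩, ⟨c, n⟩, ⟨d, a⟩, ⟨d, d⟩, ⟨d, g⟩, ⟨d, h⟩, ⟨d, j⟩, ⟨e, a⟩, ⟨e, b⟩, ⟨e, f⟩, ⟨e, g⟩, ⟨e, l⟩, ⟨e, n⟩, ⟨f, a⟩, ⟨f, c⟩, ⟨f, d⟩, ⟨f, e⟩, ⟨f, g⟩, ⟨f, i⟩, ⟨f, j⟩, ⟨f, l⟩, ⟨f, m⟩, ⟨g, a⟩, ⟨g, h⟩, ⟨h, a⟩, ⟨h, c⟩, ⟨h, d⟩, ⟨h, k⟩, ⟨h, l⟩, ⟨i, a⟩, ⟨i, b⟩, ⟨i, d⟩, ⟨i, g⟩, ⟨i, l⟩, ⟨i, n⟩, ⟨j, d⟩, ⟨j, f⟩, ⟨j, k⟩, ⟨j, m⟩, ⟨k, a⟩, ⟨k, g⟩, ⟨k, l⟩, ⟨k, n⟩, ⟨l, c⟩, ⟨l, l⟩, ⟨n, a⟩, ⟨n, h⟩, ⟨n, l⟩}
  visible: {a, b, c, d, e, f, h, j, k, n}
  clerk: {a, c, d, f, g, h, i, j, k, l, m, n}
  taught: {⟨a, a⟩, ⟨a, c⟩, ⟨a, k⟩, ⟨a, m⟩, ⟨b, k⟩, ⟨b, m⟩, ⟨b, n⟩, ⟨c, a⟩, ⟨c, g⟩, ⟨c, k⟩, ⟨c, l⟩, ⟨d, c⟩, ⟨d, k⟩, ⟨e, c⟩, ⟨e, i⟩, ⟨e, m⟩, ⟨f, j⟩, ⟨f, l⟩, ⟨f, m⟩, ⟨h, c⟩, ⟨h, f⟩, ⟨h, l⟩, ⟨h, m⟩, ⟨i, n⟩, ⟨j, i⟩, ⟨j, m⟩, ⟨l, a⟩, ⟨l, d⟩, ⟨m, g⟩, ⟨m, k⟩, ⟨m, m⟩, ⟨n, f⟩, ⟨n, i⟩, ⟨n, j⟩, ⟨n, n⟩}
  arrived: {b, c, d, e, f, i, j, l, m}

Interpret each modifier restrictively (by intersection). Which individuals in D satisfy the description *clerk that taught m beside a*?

{f, h}

⟦that taught m⟧ = {x : ⟨x, m⟩ ∈ ⟦taught⟧} = {a, b, e, f, h, j, m}
⟦beside a⟧ = {x : ⟨x, a⟩ ∈ ⟦beside⟧} = {d, e, f, g, h, i, k, n}
⟦clerk⟧ = {a, c, d, f, g, h, i, j, k, l, m, n}
… ∩ ⟦that taught m⟧ = {a, c, d, f, g, h, i, j, k, l, m, n} ∩ {a, b, e, f, h, j, m} = {a, f, h, j, m}
… ∩ ⟦beside a⟧ = {a, f, h, j, m} ∩ {d, e, f, g, h, i, k, n} = {f, h}
So ⟦clerk that taught m beside a⟧ = {f, h}.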